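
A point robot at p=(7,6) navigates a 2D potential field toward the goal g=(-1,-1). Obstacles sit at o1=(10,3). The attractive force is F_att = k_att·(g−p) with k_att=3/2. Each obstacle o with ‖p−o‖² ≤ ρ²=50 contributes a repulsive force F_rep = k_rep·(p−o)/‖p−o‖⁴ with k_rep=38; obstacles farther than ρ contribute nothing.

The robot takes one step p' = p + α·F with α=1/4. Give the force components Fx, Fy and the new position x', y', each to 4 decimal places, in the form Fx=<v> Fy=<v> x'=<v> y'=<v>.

F_att = 3/2·(g−p) = 3/2·(-8,-7) = (-12.0000,-10.5000)
o1: d²=18 ≤ ρ²=50; F_rep = 38·(-3,3)/18² = (-0.3519,0.3519)
F = F_att + ΣF_rep = (-12.3519,-10.1481)
p' = p + 1/4·F = (3.9120,3.4630)

Fx=-12.3519 Fy=-10.1481 x'=3.9120 y'=3.4630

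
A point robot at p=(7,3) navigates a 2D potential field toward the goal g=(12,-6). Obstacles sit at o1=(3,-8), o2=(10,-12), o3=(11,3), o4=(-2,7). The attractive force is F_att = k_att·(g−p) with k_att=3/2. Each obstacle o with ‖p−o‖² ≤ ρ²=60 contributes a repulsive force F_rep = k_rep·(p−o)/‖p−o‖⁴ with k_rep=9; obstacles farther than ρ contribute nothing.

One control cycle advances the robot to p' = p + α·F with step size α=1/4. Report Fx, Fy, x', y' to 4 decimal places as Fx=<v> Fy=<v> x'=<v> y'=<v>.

Fx=7.3594 Fy=-13.5000 x'=8.8398 y'=-0.3750

F_att = 3/2·(g−p) = 3/2·(5,-9) = (7.5000,-13.5000)
o1: d²=137 > ρ²=60 → inactive
o2: d²=234 > ρ²=60 → inactive
o3: d²=16 ≤ ρ²=60; F_rep = 9·(-4,0)/16² = (-0.1406,0.0000)
o4: d²=97 > ρ²=60 → inactive
F = F_att + ΣF_rep = (7.3594,-13.5000)
p' = p + 1/4·F = (8.8398,-0.3750)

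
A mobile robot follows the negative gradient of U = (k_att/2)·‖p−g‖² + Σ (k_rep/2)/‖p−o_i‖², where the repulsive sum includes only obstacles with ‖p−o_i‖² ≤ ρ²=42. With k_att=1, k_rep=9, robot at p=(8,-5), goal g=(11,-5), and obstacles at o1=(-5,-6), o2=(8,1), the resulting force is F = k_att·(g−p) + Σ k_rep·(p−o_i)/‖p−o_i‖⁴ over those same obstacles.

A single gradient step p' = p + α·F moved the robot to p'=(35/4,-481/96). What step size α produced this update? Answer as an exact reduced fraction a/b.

α = 1/4

F_att = 1·(g−p) = 1·(3,0) = (3.0000,0.0000)
o1: d²=170 > ρ²=42 → inactive
o2: d²=36 ≤ ρ²=42; F_rep = 9·(0,-6)/36² = (0.0000,-0.0417)
F = F_att + ΣF_rep = (3.0000,-0.0417)
Δp = p'−p = (0.7500,-0.0104); α = Δx/Fx = (3/4) / (3) = 1/4
check: Δy/Fy = (-1/96) / (-1/24) = 1/4 ✓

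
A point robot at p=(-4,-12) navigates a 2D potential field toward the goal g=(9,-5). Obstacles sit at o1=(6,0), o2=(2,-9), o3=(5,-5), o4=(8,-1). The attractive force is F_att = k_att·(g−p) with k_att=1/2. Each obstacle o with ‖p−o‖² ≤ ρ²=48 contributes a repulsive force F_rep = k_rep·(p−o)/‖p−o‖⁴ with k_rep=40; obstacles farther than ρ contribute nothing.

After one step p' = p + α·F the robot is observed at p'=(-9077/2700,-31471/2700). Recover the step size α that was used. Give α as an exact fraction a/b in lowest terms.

F_att = 1/2·(g−p) = 1/2·(13,7) = (6.5000,3.5000)
o1: d²=244 > ρ²=48 → inactive
o2: d²=45 ≤ ρ²=48; F_rep = 40·(-6,-3)/45² = (-0.1185,-0.0593)
o3: d²=130 > ρ²=48 → inactive
o4: d²=265 > ρ²=48 → inactive
F = F_att + ΣF_rep = (6.3815,3.4407)
Δp = p'−p = (0.6381,0.3441); α = Δx/Fx = (1723/2700) / (1723/270) = 1/10
check: Δy/Fy = (929/2700) / (929/270) = 1/10 ✓

α = 1/10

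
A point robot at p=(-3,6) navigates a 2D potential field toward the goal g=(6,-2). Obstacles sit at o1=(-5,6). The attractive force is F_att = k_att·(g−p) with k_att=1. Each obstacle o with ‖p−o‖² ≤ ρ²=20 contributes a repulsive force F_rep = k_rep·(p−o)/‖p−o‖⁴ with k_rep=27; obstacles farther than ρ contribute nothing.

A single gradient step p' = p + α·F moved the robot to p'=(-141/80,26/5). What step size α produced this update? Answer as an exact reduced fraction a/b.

α = 1/10

F_att = 1·(g−p) = 1·(9,-8) = (9.0000,-8.0000)
o1: d²=4 ≤ ρ²=20; F_rep = 27·(2,0)/4² = (3.3750,0.0000)
F = F_att + ΣF_rep = (12.3750,-8.0000)
Δp = p'−p = (1.2375,-0.8000); α = Δx/Fx = (99/80) / (99/8) = 1/10
check: Δy/Fy = (-4/5) / (-8) = 1/10 ✓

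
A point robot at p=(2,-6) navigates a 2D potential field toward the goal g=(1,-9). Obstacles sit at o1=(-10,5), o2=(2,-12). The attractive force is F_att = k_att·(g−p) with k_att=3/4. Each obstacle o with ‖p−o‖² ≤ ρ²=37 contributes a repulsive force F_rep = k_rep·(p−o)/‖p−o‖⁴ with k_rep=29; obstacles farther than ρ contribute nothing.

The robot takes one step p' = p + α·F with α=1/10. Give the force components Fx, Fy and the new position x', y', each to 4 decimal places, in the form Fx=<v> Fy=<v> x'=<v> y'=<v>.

Fx=-0.7500 Fy=-2.1157 x'=1.9250 y'=-6.2116

F_att = 3/4·(g−p) = 3/4·(-1,-3) = (-0.7500,-2.2500)
o1: d²=265 > ρ²=37 → inactive
o2: d²=36 ≤ ρ²=37; F_rep = 29·(0,6)/36² = (0.0000,0.1343)
F = F_att + ΣF_rep = (-0.7500,-2.1157)
p' = p + 1/10·F = (1.9250,-6.2116)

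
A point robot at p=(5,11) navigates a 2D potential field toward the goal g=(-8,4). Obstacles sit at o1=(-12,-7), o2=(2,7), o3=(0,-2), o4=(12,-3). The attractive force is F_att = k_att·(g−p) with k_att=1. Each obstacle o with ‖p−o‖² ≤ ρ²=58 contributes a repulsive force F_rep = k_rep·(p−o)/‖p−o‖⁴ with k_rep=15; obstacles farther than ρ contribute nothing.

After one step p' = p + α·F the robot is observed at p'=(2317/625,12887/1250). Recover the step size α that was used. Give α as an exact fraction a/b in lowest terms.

α = 1/10

F_att = 1·(g−p) = 1·(-13,-7) = (-13.0000,-7.0000)
o1: d²=613 > ρ²=58 → inactive
o2: d²=25 ≤ ρ²=58; F_rep = 15·(3,4)/25² = (0.0720,0.0960)
o3: d²=194 > ρ²=58 → inactive
o4: d²=245 > ρ²=58 → inactive
F = F_att + ΣF_rep = (-12.9280,-6.9040)
Δp = p'−p = (-1.2928,-0.6904); α = Δx/Fx = (-808/625) / (-1616/125) = 1/10
check: Δy/Fy = (-863/1250) / (-863/125) = 1/10 ✓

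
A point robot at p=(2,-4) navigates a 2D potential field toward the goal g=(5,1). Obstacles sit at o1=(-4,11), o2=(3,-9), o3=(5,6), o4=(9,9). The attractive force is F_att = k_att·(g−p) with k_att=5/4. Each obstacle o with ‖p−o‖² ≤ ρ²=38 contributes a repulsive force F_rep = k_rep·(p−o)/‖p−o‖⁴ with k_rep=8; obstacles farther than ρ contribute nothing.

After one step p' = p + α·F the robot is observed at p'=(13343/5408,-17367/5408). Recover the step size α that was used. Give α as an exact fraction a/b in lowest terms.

α = 1/8

F_att = 5/4·(g−p) = 5/4·(3,5) = (3.7500,6.2500)
o1: d²=261 > ρ²=38 → inactive
o2: d²=26 ≤ ρ²=38; F_rep = 8·(-1,5)/26² = (-0.0118,0.0592)
o3: d²=109 > ρ²=38 → inactive
o4: d²=218 > ρ²=38 → inactive
F = F_att + ΣF_rep = (3.7382,6.3092)
Δp = p'−p = (0.4673,0.7886); α = Δx/Fx = (2527/5408) / (2527/676) = 1/8
check: Δy/Fy = (4265/5408) / (4265/676) = 1/8 ✓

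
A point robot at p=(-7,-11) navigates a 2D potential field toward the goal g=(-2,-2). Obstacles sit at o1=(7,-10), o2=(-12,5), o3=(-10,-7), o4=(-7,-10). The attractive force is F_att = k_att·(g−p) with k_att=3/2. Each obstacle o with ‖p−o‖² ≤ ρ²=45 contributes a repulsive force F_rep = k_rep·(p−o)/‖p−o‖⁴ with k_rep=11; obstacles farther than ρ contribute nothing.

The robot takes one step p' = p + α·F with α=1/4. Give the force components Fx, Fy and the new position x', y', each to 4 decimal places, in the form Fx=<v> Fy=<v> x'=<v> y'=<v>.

Fx=7.5528 Fy=2.4296 x'=-5.1118 y'=-10.3926

F_att = 3/2·(g−p) = 3/2·(5,9) = (7.5000,13.5000)
o1: d²=197 > ρ²=45 → inactive
o2: d²=281 > ρ²=45 → inactive
o3: d²=25 ≤ ρ²=45; F_rep = 11·(3,-4)/25² = (0.0528,-0.0704)
o4: d²=1 ≤ ρ²=45; F_rep = 11·(0,-1)/1² = (0.0000,-11.0000)
F = F_att + ΣF_rep = (7.5528,2.4296)
p' = p + 1/4·F = (-5.1118,-10.3926)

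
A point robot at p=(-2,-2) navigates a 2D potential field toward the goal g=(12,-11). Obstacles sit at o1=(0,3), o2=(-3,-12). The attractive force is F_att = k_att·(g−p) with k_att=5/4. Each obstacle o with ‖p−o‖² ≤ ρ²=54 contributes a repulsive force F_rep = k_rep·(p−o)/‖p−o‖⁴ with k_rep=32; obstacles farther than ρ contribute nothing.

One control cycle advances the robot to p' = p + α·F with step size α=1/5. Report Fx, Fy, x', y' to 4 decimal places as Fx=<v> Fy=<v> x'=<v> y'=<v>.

F_att = 5/4·(g−p) = 5/4·(14,-9) = (17.5000,-11.2500)
o1: d²=29 ≤ ρ²=54; F_rep = 32·(-2,-5)/29² = (-0.0761,-0.1902)
o2: d²=101 > ρ²=54 → inactive
F = F_att + ΣF_rep = (17.4239,-11.4402)
p' = p + 1/5·F = (1.4848,-4.2880)

Fx=17.4239 Fy=-11.4402 x'=1.4848 y'=-4.2880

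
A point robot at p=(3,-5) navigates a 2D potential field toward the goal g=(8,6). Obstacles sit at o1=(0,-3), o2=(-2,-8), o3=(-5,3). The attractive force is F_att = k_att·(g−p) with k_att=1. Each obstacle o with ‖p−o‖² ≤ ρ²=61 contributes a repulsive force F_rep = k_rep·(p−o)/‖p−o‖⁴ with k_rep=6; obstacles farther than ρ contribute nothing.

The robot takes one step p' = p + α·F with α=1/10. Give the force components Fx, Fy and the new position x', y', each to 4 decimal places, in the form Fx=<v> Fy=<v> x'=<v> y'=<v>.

Fx=5.1325 Fy=10.9446 x'=3.5132 y'=-3.9055

F_att = 1·(g−p) = 1·(5,11) = (5.0000,11.0000)
o1: d²=13 ≤ ρ²=61; F_rep = 6·(3,-2)/13² = (0.1065,-0.0710)
o2: d²=34 ≤ ρ²=61; F_rep = 6·(5,3)/34² = (0.0260,0.0156)
o3: d²=128 > ρ²=61 → inactive
F = F_att + ΣF_rep = (5.1325,10.9446)
p' = p + 1/10·F = (3.5132,-3.9055)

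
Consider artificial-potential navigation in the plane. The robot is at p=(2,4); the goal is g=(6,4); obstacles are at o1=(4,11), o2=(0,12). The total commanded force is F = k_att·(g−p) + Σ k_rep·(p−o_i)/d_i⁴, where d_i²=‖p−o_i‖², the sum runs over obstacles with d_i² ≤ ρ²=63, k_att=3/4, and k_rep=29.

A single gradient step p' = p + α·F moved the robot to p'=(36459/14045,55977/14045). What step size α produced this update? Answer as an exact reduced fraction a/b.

F_att = 3/4·(g−p) = 3/4·(4,0) = (3.0000,0.0000)
o1: d²=53 ≤ ρ²=63; F_rep = 29·(-2,-7)/53² = (-0.0206,-0.0723)
o2: d²=68 > ρ²=63 → inactive
F = F_att + ΣF_rep = (2.9794,-0.0723)
Δp = p'−p = (0.5959,-0.0145); α = Δx/Fx = (8369/14045) / (8369/2809) = 1/5
check: Δy/Fy = (-203/14045) / (-203/2809) = 1/5 ✓

α = 1/5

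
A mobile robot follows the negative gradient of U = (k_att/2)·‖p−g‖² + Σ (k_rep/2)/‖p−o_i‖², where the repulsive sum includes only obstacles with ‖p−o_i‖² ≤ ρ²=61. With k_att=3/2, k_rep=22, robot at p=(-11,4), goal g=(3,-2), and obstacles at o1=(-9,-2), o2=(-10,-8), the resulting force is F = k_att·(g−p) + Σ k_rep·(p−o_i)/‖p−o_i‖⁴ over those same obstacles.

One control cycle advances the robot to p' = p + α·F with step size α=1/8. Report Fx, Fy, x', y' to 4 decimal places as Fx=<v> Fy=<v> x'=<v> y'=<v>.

Fx=20.9725 Fy=-8.9175 x'=-8.3784 y'=2.8853

F_att = 3/2·(g−p) = 3/2·(14,-6) = (21.0000,-9.0000)
o1: d²=40 ≤ ρ²=61; F_rep = 22·(-2,6)/40² = (-0.0275,0.0825)
o2: d²=145 > ρ²=61 → inactive
F = F_att + ΣF_rep = (20.9725,-8.9175)
p' = p + 1/8·F = (-8.3784,2.8853)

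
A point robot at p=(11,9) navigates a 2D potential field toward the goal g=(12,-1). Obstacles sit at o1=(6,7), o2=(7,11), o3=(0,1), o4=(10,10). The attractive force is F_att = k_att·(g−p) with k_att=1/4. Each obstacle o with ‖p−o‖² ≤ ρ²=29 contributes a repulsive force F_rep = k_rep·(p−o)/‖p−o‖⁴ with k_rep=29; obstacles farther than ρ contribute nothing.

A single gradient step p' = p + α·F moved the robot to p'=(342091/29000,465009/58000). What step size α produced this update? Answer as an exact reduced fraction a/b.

α = 1/10

F_att = 1/4·(g−p) = 1/4·(1,-10) = (0.2500,-2.5000)
o1: d²=29 ≤ ρ²=29; F_rep = 29·(5,2)/29² = (0.1724,0.0690)
o2: d²=20 ≤ ρ²=29; F_rep = 29·(4,-2)/20² = (0.2900,-0.1450)
o3: d²=185 > ρ²=29 → inactive
o4: d²=2 ≤ ρ²=29; F_rep = 29·(1,-1)/2² = (7.2500,-7.2500)
F = F_att + ΣF_rep = (7.9624,-9.8260)
Δp = p'−p = (0.7962,-0.9826); α = Δx/Fx = (23091/29000) / (23091/2900) = 1/10
check: Δy/Fy = (-56991/58000) / (-56991/5800) = 1/10 ✓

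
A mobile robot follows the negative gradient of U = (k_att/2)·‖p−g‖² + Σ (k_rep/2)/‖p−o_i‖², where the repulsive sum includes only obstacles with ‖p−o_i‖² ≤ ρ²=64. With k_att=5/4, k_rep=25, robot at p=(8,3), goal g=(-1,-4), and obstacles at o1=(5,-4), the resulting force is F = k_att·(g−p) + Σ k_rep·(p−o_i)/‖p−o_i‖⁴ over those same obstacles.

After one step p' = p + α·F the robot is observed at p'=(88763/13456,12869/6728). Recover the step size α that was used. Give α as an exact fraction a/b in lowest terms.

F_att = 5/4·(g−p) = 5/4·(-9,-7) = (-11.2500,-8.7500)
o1: d²=58 ≤ ρ²=64; F_rep = 25·(3,7)/58² = (0.0223,0.0520)
F = F_att + ΣF_rep = (-11.2277,-8.6980)
Δp = p'−p = (-1.4035,-1.0872); α = Δx/Fx = (-18885/13456) / (-18885/1682) = 1/8
check: Δy/Fy = (-7315/6728) / (-7315/841) = 1/8 ✓

α = 1/8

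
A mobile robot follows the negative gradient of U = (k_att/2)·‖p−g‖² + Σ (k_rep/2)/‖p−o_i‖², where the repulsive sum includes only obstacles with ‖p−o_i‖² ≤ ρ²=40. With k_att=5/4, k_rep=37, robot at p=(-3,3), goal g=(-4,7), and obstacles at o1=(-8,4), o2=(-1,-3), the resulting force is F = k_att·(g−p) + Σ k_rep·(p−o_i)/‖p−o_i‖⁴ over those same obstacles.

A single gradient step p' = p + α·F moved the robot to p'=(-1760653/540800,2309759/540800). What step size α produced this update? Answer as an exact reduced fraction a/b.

F_att = 5/4·(g−p) = 5/4·(-1,4) = (-1.2500,5.0000)
o1: d²=26 ≤ ρ²=40; F_rep = 37·(5,-1)/26² = (0.2737,-0.0547)
o2: d²=40 ≤ ρ²=40; F_rep = 37·(-2,6)/40² = (-0.0462,0.1388)
F = F_att + ΣF_rep = (-1.0226,5.0840)
Δp = p'−p = (-0.2556,1.2710); α = Δx/Fx = (-138253/540800) / (-138253/135200) = 1/4
check: Δy/Fy = (687359/540800) / (687359/135200) = 1/4 ✓

α = 1/4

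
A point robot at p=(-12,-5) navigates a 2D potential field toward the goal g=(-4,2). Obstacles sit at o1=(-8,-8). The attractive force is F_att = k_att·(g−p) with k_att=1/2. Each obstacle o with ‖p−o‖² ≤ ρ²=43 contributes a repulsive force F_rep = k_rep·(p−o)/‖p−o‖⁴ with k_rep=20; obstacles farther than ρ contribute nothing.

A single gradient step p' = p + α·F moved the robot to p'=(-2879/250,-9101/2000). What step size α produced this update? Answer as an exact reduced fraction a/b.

α = 1/8

F_att = 1/2·(g−p) = 1/2·(8,7) = (4.0000,3.5000)
o1: d²=25 ≤ ρ²=43; F_rep = 20·(-4,3)/25² = (-0.1280,0.0960)
F = F_att + ΣF_rep = (3.8720,3.5960)
Δp = p'−p = (0.4840,0.4495); α = Δx/Fx = (121/250) / (484/125) = 1/8
check: Δy/Fy = (899/2000) / (899/250) = 1/8 ✓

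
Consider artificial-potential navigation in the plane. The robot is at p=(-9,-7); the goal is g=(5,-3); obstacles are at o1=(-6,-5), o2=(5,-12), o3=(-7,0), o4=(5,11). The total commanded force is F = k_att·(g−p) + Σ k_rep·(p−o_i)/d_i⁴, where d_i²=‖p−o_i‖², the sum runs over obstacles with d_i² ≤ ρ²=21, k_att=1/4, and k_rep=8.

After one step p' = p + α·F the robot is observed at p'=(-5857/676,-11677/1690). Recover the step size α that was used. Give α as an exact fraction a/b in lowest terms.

F_att = 1/4·(g−p) = 1/4·(14,4) = (3.5000,1.0000)
o1: d²=13 ≤ ρ²=21; F_rep = 8·(-3,-2)/13² = (-0.1420,-0.0947)
o2: d²=221 > ρ²=21 → inactive
o3: d²=53 > ρ²=21 → inactive
o4: d²=520 > ρ²=21 → inactive
F = F_att + ΣF_rep = (3.3580,0.9053)
Δp = p'−p = (0.3358,0.0905); α = Δx/Fx = (227/676) / (1135/338) = 1/10
check: Δy/Fy = (153/1690) / (153/169) = 1/10 ✓

α = 1/10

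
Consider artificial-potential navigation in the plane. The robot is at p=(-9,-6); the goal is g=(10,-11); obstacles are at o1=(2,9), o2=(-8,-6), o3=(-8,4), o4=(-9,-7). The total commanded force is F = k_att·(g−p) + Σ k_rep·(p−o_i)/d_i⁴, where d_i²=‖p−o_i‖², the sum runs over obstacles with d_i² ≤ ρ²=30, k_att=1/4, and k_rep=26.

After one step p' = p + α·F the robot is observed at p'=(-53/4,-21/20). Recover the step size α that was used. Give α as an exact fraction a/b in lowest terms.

F_att = 1/4·(g−p) = 1/4·(19,-5) = (4.7500,-1.2500)
o1: d²=346 > ρ²=30 → inactive
o2: d²=1 ≤ ρ²=30; F_rep = 26·(-1,0)/1² = (-26.0000,0.0000)
o3: d²=101 > ρ²=30 → inactive
o4: d²=1 ≤ ρ²=30; F_rep = 26·(0,1)/1² = (0.0000,26.0000)
F = F_att + ΣF_rep = (-21.2500,24.7500)
Δp = p'−p = (-4.2500,4.9500); α = Δx/Fx = (-17/4) / (-85/4) = 1/5
check: Δy/Fy = (99/20) / (99/4) = 1/5 ✓

α = 1/5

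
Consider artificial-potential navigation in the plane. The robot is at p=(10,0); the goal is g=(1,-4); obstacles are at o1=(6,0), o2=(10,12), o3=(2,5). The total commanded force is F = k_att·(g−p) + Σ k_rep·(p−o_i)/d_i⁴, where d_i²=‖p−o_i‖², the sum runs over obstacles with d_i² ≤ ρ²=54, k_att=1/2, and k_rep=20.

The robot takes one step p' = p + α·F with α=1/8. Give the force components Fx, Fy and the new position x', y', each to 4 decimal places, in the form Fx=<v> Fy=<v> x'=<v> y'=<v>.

F_att = 1/2·(g−p) = 1/2·(-9,-4) = (-4.5000,-2.0000)
o1: d²=16 ≤ ρ²=54; F_rep = 20·(4,0)/16² = (0.3125,0.0000)
o2: d²=144 > ρ²=54 → inactive
o3: d²=89 > ρ²=54 → inactive
F = F_att + ΣF_rep = (-4.1875,-2.0000)
p' = p + 1/8·F = (9.4766,-0.2500)

Fx=-4.1875 Fy=-2.0000 x'=9.4766 y'=-0.2500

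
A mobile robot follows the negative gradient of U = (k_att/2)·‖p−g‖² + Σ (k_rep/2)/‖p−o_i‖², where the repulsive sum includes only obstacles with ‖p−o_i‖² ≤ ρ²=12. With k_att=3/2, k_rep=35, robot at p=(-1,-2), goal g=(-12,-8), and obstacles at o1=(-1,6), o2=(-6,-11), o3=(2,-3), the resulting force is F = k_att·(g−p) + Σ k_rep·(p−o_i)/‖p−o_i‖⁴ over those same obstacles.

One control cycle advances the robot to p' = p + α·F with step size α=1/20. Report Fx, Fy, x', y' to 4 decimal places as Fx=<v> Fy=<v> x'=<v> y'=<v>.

Fx=-17.5500 Fy=-8.6500 x'=-1.8775 y'=-2.4325

F_att = 3/2·(g−p) = 3/2·(-11,-6) = (-16.5000,-9.0000)
o1: d²=64 > ρ²=12 → inactive
o2: d²=106 > ρ²=12 → inactive
o3: d²=10 ≤ ρ²=12; F_rep = 35·(-3,1)/10² = (-1.0500,0.3500)
F = F_att + ΣF_rep = (-17.5500,-8.6500)
p' = p + 1/20·F = (-1.8775,-2.4325)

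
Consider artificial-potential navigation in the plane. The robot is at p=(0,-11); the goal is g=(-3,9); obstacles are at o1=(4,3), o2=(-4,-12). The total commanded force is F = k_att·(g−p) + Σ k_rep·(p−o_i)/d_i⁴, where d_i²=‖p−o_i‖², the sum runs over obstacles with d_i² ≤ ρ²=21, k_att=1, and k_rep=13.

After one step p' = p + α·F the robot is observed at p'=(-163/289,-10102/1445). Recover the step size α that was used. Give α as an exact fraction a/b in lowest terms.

F_att = 1·(g−p) = 1·(-3,20) = (-3.0000,20.0000)
o1: d²=212 > ρ²=21 → inactive
o2: d²=17 ≤ ρ²=21; F_rep = 13·(4,1)/17² = (0.1799,0.0450)
F = F_att + ΣF_rep = (-2.8201,20.0450)
Δp = p'−p = (-0.5640,4.0090); α = Δx/Fx = (-163/289) / (-815/289) = 1/5
check: Δy/Fy = (5793/1445) / (5793/289) = 1/5 ✓

α = 1/5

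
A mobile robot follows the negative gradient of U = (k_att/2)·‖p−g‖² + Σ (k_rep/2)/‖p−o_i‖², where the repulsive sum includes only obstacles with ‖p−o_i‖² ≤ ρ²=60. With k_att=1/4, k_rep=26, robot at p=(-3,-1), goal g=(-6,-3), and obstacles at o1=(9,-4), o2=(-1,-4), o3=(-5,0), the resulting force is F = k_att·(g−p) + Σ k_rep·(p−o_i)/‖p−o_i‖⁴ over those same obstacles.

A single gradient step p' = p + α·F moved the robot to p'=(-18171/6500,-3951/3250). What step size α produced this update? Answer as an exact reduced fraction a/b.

F_att = 1/4·(g−p) = 1/4·(-3,-2) = (-0.7500,-0.5000)
o1: d²=153 > ρ²=60 → inactive
o2: d²=13 ≤ ρ²=60; F_rep = 26·(-2,3)/13² = (-0.3077,0.4615)
o3: d²=5 ≤ ρ²=60; F_rep = 26·(2,-1)/5² = (2.0800,-1.0400)
F = F_att + ΣF_rep = (1.0223,-1.0785)
Δp = p'−p = (0.2045,-0.2157); α = Δx/Fx = (1329/6500) / (1329/1300) = 1/5
check: Δy/Fy = (-701/3250) / (-701/650) = 1/5 ✓

α = 1/5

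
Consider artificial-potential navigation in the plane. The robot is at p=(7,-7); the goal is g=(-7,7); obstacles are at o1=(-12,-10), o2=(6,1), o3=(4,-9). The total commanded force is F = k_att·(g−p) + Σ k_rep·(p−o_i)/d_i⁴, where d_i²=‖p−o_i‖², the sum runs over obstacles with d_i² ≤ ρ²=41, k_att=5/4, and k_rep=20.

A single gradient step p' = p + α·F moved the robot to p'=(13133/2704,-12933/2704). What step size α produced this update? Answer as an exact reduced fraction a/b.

α = 1/8

F_att = 5/4·(g−p) = 5/4·(-14,14) = (-17.5000,17.5000)
o1: d²=370 > ρ²=41 → inactive
o2: d²=65 > ρ²=41 → inactive
o3: d²=13 ≤ ρ²=41; F_rep = 20·(3,2)/13² = (0.3550,0.2367)
F = F_att + ΣF_rep = (-17.1450,17.7367)
Δp = p'−p = (-2.1431,2.2171); α = Δx/Fx = (-5795/2704) / (-5795/338) = 1/8
check: Δy/Fy = (5995/2704) / (5995/338) = 1/8 ✓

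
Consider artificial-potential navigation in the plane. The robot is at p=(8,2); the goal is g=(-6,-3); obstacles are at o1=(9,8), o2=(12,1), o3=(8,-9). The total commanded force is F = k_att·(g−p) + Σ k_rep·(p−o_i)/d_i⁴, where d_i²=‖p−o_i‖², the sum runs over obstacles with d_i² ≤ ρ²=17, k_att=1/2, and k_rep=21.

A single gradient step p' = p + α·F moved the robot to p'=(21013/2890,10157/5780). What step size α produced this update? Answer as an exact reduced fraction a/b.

F_att = 1/2·(g−p) = 1/2·(-14,-5) = (-7.0000,-2.5000)
o1: d²=37 > ρ²=17 → inactive
o2: d²=17 ≤ ρ²=17; F_rep = 21·(-4,1)/17² = (-0.2907,0.0727)
o3: d²=121 > ρ²=17 → inactive
F = F_att + ΣF_rep = (-7.2907,-2.4273)
Δp = p'−p = (-0.7291,-0.2427); α = Δx/Fx = (-2107/2890) / (-2107/289) = 1/10
check: Δy/Fy = (-1403/5780) / (-1403/578) = 1/10 ✓

α = 1/10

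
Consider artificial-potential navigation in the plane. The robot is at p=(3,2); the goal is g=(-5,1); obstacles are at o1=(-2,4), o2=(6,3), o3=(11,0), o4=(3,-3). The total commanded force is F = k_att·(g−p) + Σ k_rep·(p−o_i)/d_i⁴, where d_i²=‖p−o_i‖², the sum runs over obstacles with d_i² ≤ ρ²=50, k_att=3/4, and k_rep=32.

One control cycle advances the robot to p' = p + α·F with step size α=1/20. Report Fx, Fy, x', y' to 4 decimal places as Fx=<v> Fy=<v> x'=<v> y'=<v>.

F_att = 3/4·(g−p) = 3/4·(-8,-1) = (-6.0000,-0.7500)
o1: d²=29 ≤ ρ²=50; F_rep = 32·(5,-2)/29² = (0.1902,-0.0761)
o2: d²=10 ≤ ρ²=50; F_rep = 32·(-3,-1)/10² = (-0.9600,-0.3200)
o3: d²=68 > ρ²=50 → inactive
o4: d²=25 ≤ ρ²=50; F_rep = 32·(0,5)/25² = (0.0000,0.2560)
F = F_att + ΣF_rep = (-6.7698,-0.8901)
p' = p + 1/20·F = (2.6615,1.9555)

Fx=-6.7698 Fy=-0.8901 x'=2.6615 y'=1.9555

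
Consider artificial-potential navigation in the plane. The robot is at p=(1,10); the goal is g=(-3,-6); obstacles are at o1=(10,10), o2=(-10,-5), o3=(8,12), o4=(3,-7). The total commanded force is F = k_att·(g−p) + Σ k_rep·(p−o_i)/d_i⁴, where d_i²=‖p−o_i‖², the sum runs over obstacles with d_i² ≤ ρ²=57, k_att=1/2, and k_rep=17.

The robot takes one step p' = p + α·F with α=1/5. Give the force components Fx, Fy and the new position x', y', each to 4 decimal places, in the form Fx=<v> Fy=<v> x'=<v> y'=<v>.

Fx=-2.0424 Fy=-8.0121 x'=0.5915 y'=8.3976

F_att = 1/2·(g−p) = 1/2·(-4,-16) = (-2.0000,-8.0000)
o1: d²=81 > ρ²=57 → inactive
o2: d²=346 > ρ²=57 → inactive
o3: d²=53 ≤ ρ²=57; F_rep = 17·(-7,-2)/53² = (-0.0424,-0.0121)
o4: d²=293 > ρ²=57 → inactive
F = F_att + ΣF_rep = (-2.0424,-8.0121)
p' = p + 1/5·F = (0.5915,8.3976)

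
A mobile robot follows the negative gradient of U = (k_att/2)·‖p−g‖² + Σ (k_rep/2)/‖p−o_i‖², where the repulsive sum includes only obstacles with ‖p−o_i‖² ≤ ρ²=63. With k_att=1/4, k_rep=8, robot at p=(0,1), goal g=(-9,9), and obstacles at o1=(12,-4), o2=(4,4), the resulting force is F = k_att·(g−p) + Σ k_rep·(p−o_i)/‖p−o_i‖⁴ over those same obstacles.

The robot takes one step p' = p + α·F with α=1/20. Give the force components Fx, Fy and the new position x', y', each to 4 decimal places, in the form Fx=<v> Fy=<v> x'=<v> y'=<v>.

F_att = 1/4·(g−p) = 1/4·(-9,8) = (-2.2500,2.0000)
o1: d²=169 > ρ²=63 → inactive
o2: d²=25 ≤ ρ²=63; F_rep = 8·(-4,-3)/25² = (-0.0512,-0.0384)
F = F_att + ΣF_rep = (-2.3012,1.9616)
p' = p + 1/20·F = (-0.1151,1.0981)

Fx=-2.3012 Fy=1.9616 x'=-0.1151 y'=1.0981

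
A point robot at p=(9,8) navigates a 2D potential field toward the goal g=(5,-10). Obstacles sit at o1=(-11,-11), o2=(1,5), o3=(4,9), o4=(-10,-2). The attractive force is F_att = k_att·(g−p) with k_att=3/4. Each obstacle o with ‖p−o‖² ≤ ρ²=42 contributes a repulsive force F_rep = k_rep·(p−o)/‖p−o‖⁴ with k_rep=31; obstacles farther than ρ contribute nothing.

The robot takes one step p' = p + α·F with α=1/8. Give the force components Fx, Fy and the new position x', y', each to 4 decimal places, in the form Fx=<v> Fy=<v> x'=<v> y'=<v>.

Fx=-2.7707 Fy=-13.5459 x'=8.6537 y'=6.3068

F_att = 3/4·(g−p) = 3/4·(-4,-18) = (-3.0000,-13.5000)
o1: d²=761 > ρ²=42 → inactive
o2: d²=73 > ρ²=42 → inactive
o3: d²=26 ≤ ρ²=42; F_rep = 31·(5,-1)/26² = (0.2293,-0.0459)
o4: d²=461 > ρ²=42 → inactive
F = F_att + ΣF_rep = (-2.7707,-13.5459)
p' = p + 1/8·F = (8.6537,6.3068)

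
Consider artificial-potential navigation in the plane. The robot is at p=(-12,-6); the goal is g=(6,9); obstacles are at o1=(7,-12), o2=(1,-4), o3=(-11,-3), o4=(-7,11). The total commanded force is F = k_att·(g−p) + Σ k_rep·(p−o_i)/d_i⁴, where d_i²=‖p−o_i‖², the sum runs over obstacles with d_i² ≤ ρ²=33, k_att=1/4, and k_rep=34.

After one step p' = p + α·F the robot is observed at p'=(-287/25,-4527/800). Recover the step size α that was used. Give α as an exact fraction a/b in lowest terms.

α = 1/8

F_att = 1/4·(g−p) = 1/4·(18,15) = (4.5000,3.7500)
o1: d²=397 > ρ²=33 → inactive
o2: d²=173 > ρ²=33 → inactive
o3: d²=10 ≤ ρ²=33; F_rep = 34·(-1,-3)/10² = (-0.3400,-1.0200)
o4: d²=314 > ρ²=33 → inactive
F = F_att + ΣF_rep = (4.1600,2.7300)
Δp = p'−p = (0.5200,0.3412); α = Δx/Fx = (13/25) / (104/25) = 1/8
check: Δy/Fy = (273/800) / (273/100) = 1/8 ✓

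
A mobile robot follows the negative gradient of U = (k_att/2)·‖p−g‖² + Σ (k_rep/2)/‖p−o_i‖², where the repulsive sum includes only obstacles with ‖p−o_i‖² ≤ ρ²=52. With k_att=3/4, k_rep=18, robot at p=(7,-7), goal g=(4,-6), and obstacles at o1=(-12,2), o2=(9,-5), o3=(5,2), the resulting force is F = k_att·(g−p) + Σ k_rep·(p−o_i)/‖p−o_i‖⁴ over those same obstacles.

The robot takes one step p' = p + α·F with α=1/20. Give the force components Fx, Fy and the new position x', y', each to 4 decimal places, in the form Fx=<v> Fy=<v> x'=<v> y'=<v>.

F_att = 3/4·(g−p) = 3/4·(-3,1) = (-2.2500,0.7500)
o1: d²=442 > ρ²=52 → inactive
o2: d²=8 ≤ ρ²=52; F_rep = 18·(-2,-2)/8² = (-0.5625,-0.5625)
o3: d²=85 > ρ²=52 → inactive
F = F_att + ΣF_rep = (-2.8125,0.1875)
p' = p + 1/20·F = (6.8594,-6.9906)

Fx=-2.8125 Fy=0.1875 x'=6.8594 y'=-6.9906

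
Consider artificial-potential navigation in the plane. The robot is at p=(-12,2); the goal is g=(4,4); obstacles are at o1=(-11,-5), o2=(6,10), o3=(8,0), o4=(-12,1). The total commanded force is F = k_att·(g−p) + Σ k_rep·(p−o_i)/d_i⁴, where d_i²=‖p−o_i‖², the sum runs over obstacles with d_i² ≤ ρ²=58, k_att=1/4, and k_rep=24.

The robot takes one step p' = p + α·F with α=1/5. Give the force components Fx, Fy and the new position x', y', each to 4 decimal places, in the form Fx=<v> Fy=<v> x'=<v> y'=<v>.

F_att = 1/4·(g−p) = 1/4·(16,2) = (4.0000,0.5000)
o1: d²=50 ≤ ρ²=58; F_rep = 24·(-1,7)/50² = (-0.0096,0.0672)
o2: d²=388 > ρ²=58 → inactive
o3: d²=404 > ρ²=58 → inactive
o4: d²=1 ≤ ρ²=58; F_rep = 24·(0,1)/1² = (0.0000,24.0000)
F = F_att + ΣF_rep = (3.9904,24.5672)
p' = p + 1/5·F = (-11.2019,6.9134)

Fx=3.9904 Fy=24.5672 x'=-11.2019 y'=6.9134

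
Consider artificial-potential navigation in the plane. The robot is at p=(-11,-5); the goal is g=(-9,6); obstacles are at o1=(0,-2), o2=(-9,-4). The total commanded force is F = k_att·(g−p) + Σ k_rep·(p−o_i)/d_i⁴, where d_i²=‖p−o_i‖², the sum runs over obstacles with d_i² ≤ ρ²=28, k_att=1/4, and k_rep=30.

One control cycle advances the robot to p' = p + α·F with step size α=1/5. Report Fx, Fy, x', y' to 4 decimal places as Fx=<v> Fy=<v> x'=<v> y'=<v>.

F_att = 1/4·(g−p) = 1/4·(2,11) = (0.5000,2.7500)
o1: d²=130 > ρ²=28 → inactive
o2: d²=5 ≤ ρ²=28; F_rep = 30·(-2,-1)/5² = (-2.4000,-1.2000)
F = F_att + ΣF_rep = (-1.9000,1.5500)
p' = p + 1/5·F = (-11.3800,-4.6900)

Fx=-1.9000 Fy=1.5500 x'=-11.3800 y'=-4.6900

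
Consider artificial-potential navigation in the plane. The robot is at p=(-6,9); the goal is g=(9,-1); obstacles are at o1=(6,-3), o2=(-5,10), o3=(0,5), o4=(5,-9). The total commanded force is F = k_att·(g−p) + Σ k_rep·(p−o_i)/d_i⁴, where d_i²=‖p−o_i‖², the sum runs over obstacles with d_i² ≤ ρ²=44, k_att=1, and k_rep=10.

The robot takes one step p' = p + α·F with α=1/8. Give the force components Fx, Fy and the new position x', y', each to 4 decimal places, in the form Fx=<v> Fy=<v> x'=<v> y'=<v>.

Fx=12.5000 Fy=-12.5000 x'=-4.4375 y'=7.4375

F_att = 1·(g−p) = 1·(15,-10) = (15.0000,-10.0000)
o1: d²=288 > ρ²=44 → inactive
o2: d²=2 ≤ ρ²=44; F_rep = 10·(-1,-1)/2² = (-2.5000,-2.5000)
o3: d²=52 > ρ²=44 → inactive
o4: d²=445 > ρ²=44 → inactive
F = F_att + ΣF_rep = (12.5000,-12.5000)
p' = p + 1/8·F = (-4.4375,7.4375)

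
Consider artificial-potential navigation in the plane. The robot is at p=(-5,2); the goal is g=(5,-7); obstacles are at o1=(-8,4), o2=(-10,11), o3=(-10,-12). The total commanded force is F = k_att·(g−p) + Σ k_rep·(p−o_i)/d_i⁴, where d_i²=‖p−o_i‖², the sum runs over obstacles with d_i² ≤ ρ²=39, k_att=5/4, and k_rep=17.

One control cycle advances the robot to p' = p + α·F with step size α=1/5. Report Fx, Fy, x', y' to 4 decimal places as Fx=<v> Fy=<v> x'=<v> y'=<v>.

F_att = 5/4·(g−p) = 5/4·(10,-9) = (12.5000,-11.2500)
o1: d²=13 ≤ ρ²=39; F_rep = 17·(3,-2)/13² = (0.3018,-0.2012)
o2: d²=106 > ρ²=39 → inactive
o3: d²=221 > ρ²=39 → inactive
F = F_att + ΣF_rep = (12.8018,-11.4512)
p' = p + 1/5·F = (-2.4396,-0.2902)

Fx=12.8018 Fy=-11.4512 x'=-2.4396 y'=-0.2902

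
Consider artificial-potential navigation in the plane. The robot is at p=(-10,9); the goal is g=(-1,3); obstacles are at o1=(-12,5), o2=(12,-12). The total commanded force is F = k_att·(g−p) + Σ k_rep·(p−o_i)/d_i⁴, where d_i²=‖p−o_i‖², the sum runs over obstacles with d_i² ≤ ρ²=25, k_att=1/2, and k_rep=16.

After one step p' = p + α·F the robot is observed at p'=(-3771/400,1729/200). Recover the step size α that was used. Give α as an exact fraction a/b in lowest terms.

α = 1/8

F_att = 1/2·(g−p) = 1/2·(9,-6) = (4.5000,-3.0000)
o1: d²=20 ≤ ρ²=25; F_rep = 16·(2,4)/20² = (0.0800,0.1600)
o2: d²=925 > ρ²=25 → inactive
F = F_att + ΣF_rep = (4.5800,-2.8400)
Δp = p'−p = (0.5725,-0.3550); α = Δx/Fx = (229/400) / (229/50) = 1/8
check: Δy/Fy = (-71/200) / (-71/25) = 1/8 ✓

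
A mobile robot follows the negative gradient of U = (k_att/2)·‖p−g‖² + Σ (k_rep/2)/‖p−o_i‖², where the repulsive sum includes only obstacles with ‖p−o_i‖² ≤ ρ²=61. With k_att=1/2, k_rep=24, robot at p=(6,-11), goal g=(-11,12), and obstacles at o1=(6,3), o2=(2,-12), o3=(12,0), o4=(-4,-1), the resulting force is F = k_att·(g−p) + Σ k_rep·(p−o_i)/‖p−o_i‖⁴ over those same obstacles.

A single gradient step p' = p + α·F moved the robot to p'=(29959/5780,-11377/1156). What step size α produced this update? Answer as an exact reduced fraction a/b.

F_att = 1/2·(g−p) = 1/2·(-17,23) = (-8.5000,11.5000)
o1: d²=196 > ρ²=61 → inactive
o2: d²=17 ≤ ρ²=61; F_rep = 24·(4,1)/17² = (0.3322,0.0830)
o3: d²=157 > ρ²=61 → inactive
o4: d²=200 > ρ²=61 → inactive
F = F_att + ΣF_rep = (-8.1678,11.5830)
Δp = p'−p = (-0.8168,1.1583); α = Δx/Fx = (-4721/5780) / (-4721/578) = 1/10
check: Δy/Fy = (1339/1156) / (6695/578) = 1/10 ✓

α = 1/10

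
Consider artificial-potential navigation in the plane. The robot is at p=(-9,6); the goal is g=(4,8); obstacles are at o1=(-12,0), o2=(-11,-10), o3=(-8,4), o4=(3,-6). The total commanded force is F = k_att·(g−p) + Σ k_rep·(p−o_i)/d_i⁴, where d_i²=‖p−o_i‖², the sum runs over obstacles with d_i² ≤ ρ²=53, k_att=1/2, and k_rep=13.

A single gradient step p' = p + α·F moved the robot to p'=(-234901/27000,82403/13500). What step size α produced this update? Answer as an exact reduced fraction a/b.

α = 1/20

F_att = 1/2·(g−p) = 1/2·(13,2) = (6.5000,1.0000)
o1: d²=45 ≤ ρ²=53; F_rep = 13·(3,6)/45² = (0.0193,0.0385)
o2: d²=260 > ρ²=53 → inactive
o3: d²=5 ≤ ρ²=53; F_rep = 13·(-1,2)/5² = (-0.5200,1.0400)
o4: d²=288 > ρ²=53 → inactive
F = F_att + ΣF_rep = (5.9993,2.0785)
Δp = p'−p = (0.3000,0.1039); α = Δx/Fx = (8099/27000) / (8099/1350) = 1/20
check: Δy/Fy = (1403/13500) / (1403/675) = 1/20 ✓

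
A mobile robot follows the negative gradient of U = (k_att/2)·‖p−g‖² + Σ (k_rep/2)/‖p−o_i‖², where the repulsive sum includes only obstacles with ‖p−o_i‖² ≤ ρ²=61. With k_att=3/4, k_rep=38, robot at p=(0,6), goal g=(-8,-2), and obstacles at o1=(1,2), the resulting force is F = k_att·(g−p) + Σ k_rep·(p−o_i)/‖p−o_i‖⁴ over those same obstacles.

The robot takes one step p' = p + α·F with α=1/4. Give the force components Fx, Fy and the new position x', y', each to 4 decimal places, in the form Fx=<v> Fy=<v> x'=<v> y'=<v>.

F_att = 3/4·(g−p) = 3/4·(-8,-8) = (-6.0000,-6.0000)
o1: d²=17 ≤ ρ²=61; F_rep = 38·(-1,4)/17² = (-0.1315,0.5260)
F = F_att + ΣF_rep = (-6.1315,-5.4740)
p' = p + 1/4·F = (-1.5329,4.6315)

Fx=-6.1315 Fy=-5.4740 x'=-1.5329 y'=4.6315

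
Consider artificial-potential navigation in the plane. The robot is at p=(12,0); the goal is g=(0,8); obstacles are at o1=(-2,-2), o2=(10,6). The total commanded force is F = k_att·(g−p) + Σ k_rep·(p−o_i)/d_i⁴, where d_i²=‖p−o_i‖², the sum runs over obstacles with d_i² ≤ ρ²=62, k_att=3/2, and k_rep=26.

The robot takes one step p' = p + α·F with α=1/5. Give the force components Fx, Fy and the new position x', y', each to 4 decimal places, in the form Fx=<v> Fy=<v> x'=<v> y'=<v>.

F_att = 3/2·(g−p) = 3/2·(-12,8) = (-18.0000,12.0000)
o1: d²=200 > ρ²=62 → inactive
o2: d²=40 ≤ ρ²=62; F_rep = 26·(2,-6)/40² = (0.0325,-0.0975)
F = F_att + ΣF_rep = (-17.9675,11.9025)
p' = p + 1/5·F = (8.4065,2.3805)

Fx=-17.9675 Fy=11.9025 x'=8.4065 y'=2.3805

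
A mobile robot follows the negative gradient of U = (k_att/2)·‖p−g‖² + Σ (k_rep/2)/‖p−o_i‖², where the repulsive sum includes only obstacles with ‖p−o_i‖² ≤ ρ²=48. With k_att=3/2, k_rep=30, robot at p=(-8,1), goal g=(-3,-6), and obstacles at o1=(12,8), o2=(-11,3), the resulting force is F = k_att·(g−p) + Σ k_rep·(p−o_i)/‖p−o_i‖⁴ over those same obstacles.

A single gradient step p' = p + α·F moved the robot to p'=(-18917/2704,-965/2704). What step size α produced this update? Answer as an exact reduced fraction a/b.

α = 1/8

F_att = 3/2·(g−p) = 3/2·(5,-7) = (7.5000,-10.5000)
o1: d²=449 > ρ²=48 → inactive
o2: d²=13 ≤ ρ²=48; F_rep = 30·(3,-2)/13² = (0.5325,-0.3550)
F = F_att + ΣF_rep = (8.0325,-10.8550)
Δp = p'−p = (1.0041,-1.3569); α = Δx/Fx = (2715/2704) / (2715/338) = 1/8
check: Δy/Fy = (-3669/2704) / (-3669/338) = 1/8 ✓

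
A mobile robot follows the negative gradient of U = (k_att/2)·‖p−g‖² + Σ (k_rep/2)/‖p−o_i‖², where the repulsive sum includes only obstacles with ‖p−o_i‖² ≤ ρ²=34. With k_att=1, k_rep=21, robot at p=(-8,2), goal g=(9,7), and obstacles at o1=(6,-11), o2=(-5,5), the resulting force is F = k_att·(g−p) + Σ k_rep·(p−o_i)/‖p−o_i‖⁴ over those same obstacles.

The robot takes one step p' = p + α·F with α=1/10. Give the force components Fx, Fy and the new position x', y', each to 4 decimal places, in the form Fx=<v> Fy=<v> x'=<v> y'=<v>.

Fx=16.8056 Fy=4.8056 x'=-6.3194 y'=2.4806

F_att = 1·(g−p) = 1·(17,5) = (17.0000,5.0000)
o1: d²=365 > ρ²=34 → inactive
o2: d²=18 ≤ ρ²=34; F_rep = 21·(-3,-3)/18² = (-0.1944,-0.1944)
F = F_att + ΣF_rep = (16.8056,4.8056)
p' = p + 1/10·F = (-6.3194,2.4806)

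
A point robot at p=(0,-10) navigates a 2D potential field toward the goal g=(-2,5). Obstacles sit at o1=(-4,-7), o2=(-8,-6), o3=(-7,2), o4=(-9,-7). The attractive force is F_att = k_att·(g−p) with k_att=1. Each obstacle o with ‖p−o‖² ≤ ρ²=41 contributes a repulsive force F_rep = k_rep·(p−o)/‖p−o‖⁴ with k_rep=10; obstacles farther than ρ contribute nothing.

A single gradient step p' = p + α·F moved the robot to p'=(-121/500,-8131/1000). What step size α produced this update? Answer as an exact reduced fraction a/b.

F_att = 1·(g−p) = 1·(-2,15) = (-2.0000,15.0000)
o1: d²=25 ≤ ρ²=41; F_rep = 10·(4,-3)/25² = (0.0640,-0.0480)
o2: d²=80 > ρ²=41 → inactive
o3: d²=193 > ρ²=41 → inactive
o4: d²=90 > ρ²=41 → inactive
F = F_att + ΣF_rep = (-1.9360,14.9520)
Δp = p'−p = (-0.2420,1.8690); α = Δx/Fx = (-121/500) / (-242/125) = 1/8
check: Δy/Fy = (1869/1000) / (1869/125) = 1/8 ✓

α = 1/8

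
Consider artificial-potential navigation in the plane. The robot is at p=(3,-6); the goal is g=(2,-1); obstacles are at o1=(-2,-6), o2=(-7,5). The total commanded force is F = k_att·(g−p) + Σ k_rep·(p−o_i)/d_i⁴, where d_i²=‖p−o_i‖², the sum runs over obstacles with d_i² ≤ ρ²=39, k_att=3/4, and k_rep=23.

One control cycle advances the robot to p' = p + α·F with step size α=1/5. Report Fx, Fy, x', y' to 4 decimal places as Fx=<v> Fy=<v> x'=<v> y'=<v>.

Fx=-0.5660 Fy=3.7500 x'=2.8868 y'=-5.2500

F_att = 3/4·(g−p) = 3/4·(-1,5) = (-0.7500,3.7500)
o1: d²=25 ≤ ρ²=39; F_rep = 23·(5,0)/25² = (0.1840,0.0000)
o2: d²=221 > ρ²=39 → inactive
F = F_att + ΣF_rep = (-0.5660,3.7500)
p' = p + 1/5·F = (2.8868,-5.2500)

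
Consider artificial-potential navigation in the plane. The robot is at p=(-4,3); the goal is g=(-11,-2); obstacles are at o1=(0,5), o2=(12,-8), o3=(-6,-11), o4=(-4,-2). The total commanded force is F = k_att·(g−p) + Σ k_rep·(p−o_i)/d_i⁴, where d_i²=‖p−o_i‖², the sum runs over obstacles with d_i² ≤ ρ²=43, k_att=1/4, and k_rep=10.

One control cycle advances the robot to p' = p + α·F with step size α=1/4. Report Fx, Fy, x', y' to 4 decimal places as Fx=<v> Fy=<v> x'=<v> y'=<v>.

Fx=-1.8500 Fy=-1.2200 x'=-4.4625 y'=2.6950

F_att = 1/4·(g−p) = 1/4·(-7,-5) = (-1.7500,-1.2500)
o1: d²=20 ≤ ρ²=43; F_rep = 10·(-4,-2)/20² = (-0.1000,-0.0500)
o2: d²=377 > ρ²=43 → inactive
o3: d²=200 > ρ²=43 → inactive
o4: d²=25 ≤ ρ²=43; F_rep = 10·(0,5)/25² = (0.0000,0.0800)
F = F_att + ΣF_rep = (-1.8500,-1.2200)
p' = p + 1/4·F = (-4.4625,2.6950)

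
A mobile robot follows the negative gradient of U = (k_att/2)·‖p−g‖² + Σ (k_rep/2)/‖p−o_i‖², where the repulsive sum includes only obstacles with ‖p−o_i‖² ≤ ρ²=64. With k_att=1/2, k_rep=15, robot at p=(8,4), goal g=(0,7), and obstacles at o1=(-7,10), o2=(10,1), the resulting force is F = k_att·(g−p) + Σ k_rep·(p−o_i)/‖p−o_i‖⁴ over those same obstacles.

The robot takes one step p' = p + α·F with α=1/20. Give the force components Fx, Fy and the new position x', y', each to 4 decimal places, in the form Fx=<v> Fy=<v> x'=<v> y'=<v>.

F_att = 1/2·(g−p) = 1/2·(-8,3) = (-4.0000,1.5000)
o1: d²=261 > ρ²=64 → inactive
o2: d²=13 ≤ ρ²=64; F_rep = 15·(-2,3)/13² = (-0.1775,0.2663)
F = F_att + ΣF_rep = (-4.1775,1.7663)
p' = p + 1/20·F = (7.7911,4.0883)

Fx=-4.1775 Fy=1.7663 x'=7.7911 y'=4.0883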